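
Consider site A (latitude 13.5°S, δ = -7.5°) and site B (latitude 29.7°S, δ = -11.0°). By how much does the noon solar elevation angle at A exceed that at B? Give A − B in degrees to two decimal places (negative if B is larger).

A: 90° − |-13.5 − (-7.5)| = 84.00°.
B: 90° − |-29.7 − (-11.0)| = 71.30°.
A − B = 84.00 − 71.30 = 12.70°.

+12.70°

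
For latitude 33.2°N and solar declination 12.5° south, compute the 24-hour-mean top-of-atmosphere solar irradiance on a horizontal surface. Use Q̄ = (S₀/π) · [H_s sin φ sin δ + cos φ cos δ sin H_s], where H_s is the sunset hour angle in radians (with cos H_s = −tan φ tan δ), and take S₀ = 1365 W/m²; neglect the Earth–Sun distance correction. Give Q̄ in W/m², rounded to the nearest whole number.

278 W/m²

cos H_s = −tan(33.2°) · tan(-12.5°) = 0.1451, so H_s = arccos(0.1451) = 81.66°. In radians, H_s = 1.4252.
H_s sin φ sin δ = 1.4252 × 0.5476 × -0.2164 = -0.1689.
cos φ cos δ sin H_s = 0.8368 × 0.9763 × 0.9894 = 0.8083.
Q̄ = (1365/π) × (-0.1689 + 0.8083) = 434.49 × 0.6394 = 277.81 W/m².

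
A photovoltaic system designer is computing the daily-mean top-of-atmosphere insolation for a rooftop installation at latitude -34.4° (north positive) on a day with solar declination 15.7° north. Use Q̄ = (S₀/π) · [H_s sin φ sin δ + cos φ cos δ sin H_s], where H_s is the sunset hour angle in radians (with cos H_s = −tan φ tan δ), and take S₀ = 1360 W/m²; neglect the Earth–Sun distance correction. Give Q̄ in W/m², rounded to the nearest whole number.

246 W/m²

The sunset hour angle satisfies cos H_s = −tan φ tan δ = 0.1925, giving H_s = 78.90°. In radians, H_s = 1.3771.
H_s sin φ sin δ = 1.3771 × -0.5650 × 0.2706 = -0.2105.
cos φ cos δ sin H_s = 0.8251 × 0.9627 × 0.9813 = 0.7795.
Q̄ = (1360/π) × (-0.2105 + 0.7795) = 432.90 × 0.5690 = 246.32 W/m².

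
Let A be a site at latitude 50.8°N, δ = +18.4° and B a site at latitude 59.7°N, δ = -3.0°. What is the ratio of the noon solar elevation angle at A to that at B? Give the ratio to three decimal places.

A: 90° − |50.8 − (18.4)| = 57.60°.
B: 90° − |59.7 − (-3.0)| = 27.30°.
Ratio A/B = 57.6000 / 27.3000 = 2.1099.

2.110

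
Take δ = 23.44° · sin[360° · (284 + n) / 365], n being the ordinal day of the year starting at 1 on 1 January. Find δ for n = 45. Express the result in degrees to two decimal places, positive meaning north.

360 × (284 + 45) / 365 = 324.493°; sin(324.493°) = -0.5808.
δ = 23.44 × -0.5808 = -13.614° ≈ -13.61°.

-13.61°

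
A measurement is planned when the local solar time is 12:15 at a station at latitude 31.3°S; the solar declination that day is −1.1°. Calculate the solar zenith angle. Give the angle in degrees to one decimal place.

Hour angle H = 15° × (12.25 − 12) = 3.75°.
cos θ_z = sin(-31.3°) sin(-1.1°) + cos(-31.3°) cos(-1.1°) cos(3.75°) = 0.0100 + 0.8525 = 0.8625.
θ_z = arccos(0.8625) = 30.40°.

30.4°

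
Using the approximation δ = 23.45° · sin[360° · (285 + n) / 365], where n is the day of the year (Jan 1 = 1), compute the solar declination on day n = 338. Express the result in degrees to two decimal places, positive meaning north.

-22.59°

360 × (285 + 338) / 365 = 614.466°; sin(614.466°) = -0.9635.
δ = 23.45 × -0.9635 = -22.594° ≈ -22.59°.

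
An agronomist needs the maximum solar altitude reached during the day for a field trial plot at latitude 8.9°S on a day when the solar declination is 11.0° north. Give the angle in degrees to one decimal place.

At local solar noon the hour angle is zero, so the elevation is 90° − |φ − δ| = 90° − |-8.9° − (11.0°)| = 90° − 19.9° = 70.1°.

70.1°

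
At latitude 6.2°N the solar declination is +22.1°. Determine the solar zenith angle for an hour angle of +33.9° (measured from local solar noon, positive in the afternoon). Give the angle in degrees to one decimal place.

36.4°

With φ = 6.2°, δ = 22.1°, H = 33.90°: sin φ sin δ = 0.0406, cos φ cos δ cos H = 0.7645, so cos θ_z = 0.8051.
θ_z = arccos(0.8051) = 36.38°.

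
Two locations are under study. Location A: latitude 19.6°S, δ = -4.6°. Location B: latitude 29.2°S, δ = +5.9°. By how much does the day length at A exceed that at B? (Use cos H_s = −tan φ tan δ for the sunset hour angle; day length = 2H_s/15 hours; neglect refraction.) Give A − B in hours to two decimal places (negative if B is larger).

A: H_s = arccos(−tan -19.6° · tan -4.6°) = 91.64°, so 2H_s/15 = 12.2187 h.
B: H_s = arccos(−tan -29.2° · tan 5.9°) = 86.69°, so 2H_s/15 = 11.5587 h.
A − B = 12.2187 − 11.5587 = 0.6600 h.

+0.66 h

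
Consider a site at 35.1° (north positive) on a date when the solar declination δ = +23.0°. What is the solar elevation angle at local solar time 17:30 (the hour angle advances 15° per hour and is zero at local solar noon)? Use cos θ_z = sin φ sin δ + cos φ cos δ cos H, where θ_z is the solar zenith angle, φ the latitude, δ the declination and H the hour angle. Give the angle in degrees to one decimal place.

Hour angle H = 15° × (17.5 − 12) = 82.50°.
With φ = 35.1°, δ = 23.0°, H = 82.50°: sin φ sin δ = 0.2247, cos φ cos δ cos H = 0.0983, so cos θ_z = 0.3230.
θ_z = arccos(0.3230) = 71.16°, so the elevation is 90° − 71.16° = 18.84°.

18.8°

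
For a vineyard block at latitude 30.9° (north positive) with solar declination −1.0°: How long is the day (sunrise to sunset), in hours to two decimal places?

cos H_s = −tan(30.9°) · tan(-1.0°) = 0.0104, so H_s = arccos(0.0104) = 89.40°.
Day length = 2 H_s / 15° h⁻¹ = 178.80° / 15 = 11.920 h.

11.92 hours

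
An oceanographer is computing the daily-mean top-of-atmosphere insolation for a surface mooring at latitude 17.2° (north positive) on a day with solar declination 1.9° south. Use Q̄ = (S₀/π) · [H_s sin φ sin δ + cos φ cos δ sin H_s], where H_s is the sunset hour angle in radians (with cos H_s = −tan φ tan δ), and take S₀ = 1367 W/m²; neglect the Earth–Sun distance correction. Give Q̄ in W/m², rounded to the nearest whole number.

409 W/m²

−tan φ tan δ = −(0.3096)(-0.0332) = 0.0103; H_s = arccos(0.0103) = 89.41°. In radians, H_s = 1.5605.
H_s sin φ sin δ = 1.5605 × 0.2957 × -0.0332 = -0.0153.
cos φ cos δ sin H_s = 0.9553 × 0.9995 × 0.9999 = 0.9547.
Q̄ = (1367/π) × (-0.0153 + 0.9547) = 435.13 × 0.9394 = 408.76 W/m².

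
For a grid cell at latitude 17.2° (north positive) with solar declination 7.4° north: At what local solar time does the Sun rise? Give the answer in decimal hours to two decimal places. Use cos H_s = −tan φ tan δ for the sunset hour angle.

5.85 h

−tan φ tan δ = −(0.3096)(0.1299) = -0.0402; H_s = arccos(-0.0402) = 92.30°.
Sunrise is at 12 − H_s/15 = 12 − 6.153 = 5.847 h local solar time.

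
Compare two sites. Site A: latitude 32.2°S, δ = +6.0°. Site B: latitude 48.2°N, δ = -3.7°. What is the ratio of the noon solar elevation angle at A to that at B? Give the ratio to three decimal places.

A: 90° − |-32.2 − (6.0)| = 51.80°.
B: 90° − |48.2 − (-3.7)| = 38.10°.
Ratio A/B = 51.8000 / 38.1000 = 1.3596.

1.360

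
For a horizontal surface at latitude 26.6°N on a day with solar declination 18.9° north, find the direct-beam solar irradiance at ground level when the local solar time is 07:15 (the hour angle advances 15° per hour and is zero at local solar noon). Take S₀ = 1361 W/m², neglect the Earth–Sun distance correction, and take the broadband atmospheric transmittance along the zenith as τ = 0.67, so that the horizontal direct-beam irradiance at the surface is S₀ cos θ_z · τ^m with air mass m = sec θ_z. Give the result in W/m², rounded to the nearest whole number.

217 W/m²

Hour angle H = 15° × (7.25 − 12) = -71.25°.
cos θ_z = sin φ sin δ + cos φ cos δ cos H = (0.4478)(0.3239) + (0.8942)(0.9461)(0.3214) = 0.4169.
Air mass m = 1/cos θ_z = 1/0.4169 = 2.399; τ^m = 0.67^2.399 = 0.3826.
Surface direct beam = 1361 × 0.4169 × 0.3826 = 217.09 W/m².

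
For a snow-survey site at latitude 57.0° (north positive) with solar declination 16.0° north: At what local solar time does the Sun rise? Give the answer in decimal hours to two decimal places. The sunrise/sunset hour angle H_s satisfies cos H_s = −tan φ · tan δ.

4.25 h

−tan φ tan δ = −(1.5399)(0.2867) = -0.4415; H_s = arccos(-0.4415) = 116.20°.
Sunrise is at 12 − H_s/15 = 12 − 7.747 = 4.253 h local solar time.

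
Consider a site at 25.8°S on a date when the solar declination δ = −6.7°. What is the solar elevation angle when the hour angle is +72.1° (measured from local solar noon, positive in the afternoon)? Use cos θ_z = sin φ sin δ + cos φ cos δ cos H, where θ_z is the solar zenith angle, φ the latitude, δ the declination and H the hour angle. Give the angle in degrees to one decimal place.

cos θ_z = sin φ sin δ + cos φ cos δ cos H = (-0.4352)(-0.1167) + (0.9003)(0.9932)(0.3074) = 0.3257.
θ_z = arccos(0.3257) = 70.99°, so the elevation is 90° − 70.99° = 19.01°.

19.0°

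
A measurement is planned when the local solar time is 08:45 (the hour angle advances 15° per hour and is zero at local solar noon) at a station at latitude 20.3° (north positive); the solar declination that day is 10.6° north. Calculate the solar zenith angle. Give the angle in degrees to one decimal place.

Hour angle H = 15° × (8.75 − 12) = -48.75°.
cos θ_z = sin φ sin δ + cos φ cos δ cos H = (0.3469)(0.1840) + (0.9379)(0.9829)(0.6593) = 0.6716.
θ_z = arccos(0.6716) = 47.81°.

47.8°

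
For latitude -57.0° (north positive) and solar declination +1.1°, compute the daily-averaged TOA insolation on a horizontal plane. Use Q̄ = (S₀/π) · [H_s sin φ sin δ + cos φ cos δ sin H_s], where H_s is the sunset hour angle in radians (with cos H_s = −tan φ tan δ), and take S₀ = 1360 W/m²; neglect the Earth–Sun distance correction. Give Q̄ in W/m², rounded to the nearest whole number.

225 W/m²

cos H_s = −tan(-57.0°) · tan(1.1°) = 0.0296, so H_s = arccos(0.0296) = 88.30°. In radians, H_s = 1.5411.
H_s sin φ sin δ = 1.5411 × -0.8387 × 0.0192 = -0.0248.
cos φ cos δ sin H_s = 0.5446 × 0.9998 × 0.9996 = 0.5443.
Q̄ = (1360/π) × (-0.0248 + 0.5443) = 432.90 × 0.5195 = 224.89 W/m².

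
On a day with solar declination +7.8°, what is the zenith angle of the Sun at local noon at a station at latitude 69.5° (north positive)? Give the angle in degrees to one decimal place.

61.7°

At local solar noon the hour angle is zero, so the zenith angle is |φ − δ| = |69.5° − (7.8°)| = 61.7°.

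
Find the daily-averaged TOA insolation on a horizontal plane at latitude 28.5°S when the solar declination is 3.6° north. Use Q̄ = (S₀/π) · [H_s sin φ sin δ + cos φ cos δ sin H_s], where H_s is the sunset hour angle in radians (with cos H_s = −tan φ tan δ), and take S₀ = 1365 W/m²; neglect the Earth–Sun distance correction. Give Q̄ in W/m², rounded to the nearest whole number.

−tan φ tan δ = −(-0.5430)(0.0629) = 0.0342; H_s = arccos(0.0342) = 88.04°. In radians, H_s = 1.5366.
H_s sin φ sin δ = 1.5366 × -0.4772 × 0.0628 = -0.0460.
cos φ cos δ sin H_s = 0.8788 × 0.9980 × 0.9994 = 0.8765.
Q̄ = (1365/π) × (-0.0460 + 0.8765) = 434.49 × 0.8305 = 360.84 W/m².

361 W/m²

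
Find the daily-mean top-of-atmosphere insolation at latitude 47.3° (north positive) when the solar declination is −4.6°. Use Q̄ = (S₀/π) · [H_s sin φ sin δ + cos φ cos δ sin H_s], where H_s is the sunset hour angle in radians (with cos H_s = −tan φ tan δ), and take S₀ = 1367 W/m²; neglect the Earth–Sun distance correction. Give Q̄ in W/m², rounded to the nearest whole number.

255 W/m²

The sunset hour angle satisfies cos H_s = −tan φ tan δ = 0.0872, giving H_s = 85.00°. In radians, H_s = 1.4835.
H_s sin φ sin δ = 1.4835 × 0.7349 × -0.0802 = -0.0874.
cos φ cos δ sin H_s = 0.6782 × 0.9968 × 0.9962 = 0.6735.
Q̄ = (1367/π) × (-0.0874 + 0.6735) = 435.13 × 0.5861 = 255.03 W/m².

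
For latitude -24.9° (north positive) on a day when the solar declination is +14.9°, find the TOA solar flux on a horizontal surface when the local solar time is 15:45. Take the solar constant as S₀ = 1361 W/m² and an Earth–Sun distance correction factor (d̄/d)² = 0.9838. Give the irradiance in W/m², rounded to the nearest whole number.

Hour angle H = 15° × (15.75 − 12) = 56.25°.
cos θ_z = sin φ sin δ + cos φ cos δ cos H = (-0.4210)(0.2571) + (0.9070)(0.9664)(0.5556) = 0.3788.
Top-of-atmosphere irradiance = S₀ (d̄/d)² cos θ_z = 1361 × 0.9838 × 0.3788 = 507.19 W/m².

507 W/m²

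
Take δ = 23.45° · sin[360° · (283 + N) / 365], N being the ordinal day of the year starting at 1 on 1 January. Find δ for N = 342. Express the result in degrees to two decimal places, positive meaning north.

360 × (283 + 342) / 365 = 616.438°; sin(616.438°) = -0.9721.
δ = 23.45 × -0.9721 = -22.796° ≈ -22.80°.

-22.80°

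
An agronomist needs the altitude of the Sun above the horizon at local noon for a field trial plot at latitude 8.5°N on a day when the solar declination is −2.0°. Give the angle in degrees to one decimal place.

At local solar noon the hour angle is zero, so the elevation is 90° − |φ − δ| = 90° − |8.5° − (-2.0°)| = 90° − 10.5° = 79.5°.

79.5°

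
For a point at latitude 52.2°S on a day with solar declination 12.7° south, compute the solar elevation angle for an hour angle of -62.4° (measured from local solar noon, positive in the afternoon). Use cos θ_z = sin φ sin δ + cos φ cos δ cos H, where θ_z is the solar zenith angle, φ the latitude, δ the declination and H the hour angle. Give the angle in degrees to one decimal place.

26.8°

cos θ_z = sin φ sin δ + cos φ cos δ cos H = (-0.7902)(-0.2198) + (0.6129)(0.9755)(0.4633) = 0.4507.
θ_z = arccos(0.4507) = 63.21°, so the elevation is 90° − 63.21° = 26.79°.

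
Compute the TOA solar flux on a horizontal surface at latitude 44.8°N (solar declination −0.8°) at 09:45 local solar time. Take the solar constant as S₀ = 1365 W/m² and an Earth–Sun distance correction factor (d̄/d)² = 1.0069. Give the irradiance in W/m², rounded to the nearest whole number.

Hour angle H = 15° × (9.75 − 12) = -33.75°.
cos θ_z = sin(44.8°) sin(-0.8°) + cos(44.8°) cos(-0.8°) cos(-33.75°) = -0.0098 + 0.5899 = 0.5801.
Top-of-atmosphere irradiance = S₀ (d̄/d)² cos θ_z = 1365 × 1.0069 × 0.5801 = 797.30 W/m².

797 W/m²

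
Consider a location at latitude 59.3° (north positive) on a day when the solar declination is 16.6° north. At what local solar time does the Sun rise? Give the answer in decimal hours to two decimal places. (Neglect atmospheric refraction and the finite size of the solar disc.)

−tan φ tan δ = −(1.6842)(0.2981) = -0.5021; H_s = arccos(-0.5021) = 120.14°.
Sunrise is at 12 − H_s/15 = 12 − 8.009 = 3.991 h local solar time.

3.99 h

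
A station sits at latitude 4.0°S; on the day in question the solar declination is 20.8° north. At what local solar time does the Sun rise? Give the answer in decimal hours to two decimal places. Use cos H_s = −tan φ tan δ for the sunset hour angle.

The sunset hour angle satisfies cos H_s = −tan φ tan δ = 0.0266, giving H_s = 88.48°.
Sunrise is at 12 − H_s/15 = 12 − 5.899 = 6.101 h local solar time.

6.10 h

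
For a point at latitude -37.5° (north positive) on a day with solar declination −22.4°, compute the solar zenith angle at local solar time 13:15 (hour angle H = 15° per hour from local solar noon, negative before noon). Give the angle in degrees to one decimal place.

Hour angle H = 15° × (13.25 − 12) = 18.75°.
With φ = -37.5°, δ = -22.4°, H = 18.75°: sin φ sin δ = 0.2320, cos φ cos δ cos H = 0.6946, so cos θ_z = 0.9266.
θ_z = arccos(0.9266) = 22.09°.

22.1°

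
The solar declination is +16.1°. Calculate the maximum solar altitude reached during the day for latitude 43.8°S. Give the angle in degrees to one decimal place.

30.1°

At local solar noon the hour angle is zero, so the elevation is 90° − |φ − δ| = 90° − |-43.8° − (16.1°)| = 90° − 59.9° = 30.1°.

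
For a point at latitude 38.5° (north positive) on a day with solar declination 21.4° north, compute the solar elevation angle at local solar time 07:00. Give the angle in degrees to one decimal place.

24.6°

Hour angle H = 15° × (7 − 12) = -75.00°.
With φ = 38.5°, δ = 21.4°, H = -75.00°: sin φ sin δ = 0.2271, cos φ cos δ cos H = 0.1886, so cos θ_z = 0.4157.
θ_z = arccos(0.4157) = 65.44°, so the elevation is 90° − 65.44° = 24.56°.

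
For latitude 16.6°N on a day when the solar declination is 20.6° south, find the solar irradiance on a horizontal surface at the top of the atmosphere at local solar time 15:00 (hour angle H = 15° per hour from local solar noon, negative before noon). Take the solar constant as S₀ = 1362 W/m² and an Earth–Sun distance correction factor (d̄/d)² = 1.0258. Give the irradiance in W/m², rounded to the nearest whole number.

Hour angle H = 15° × (15 − 12) = 45.00°.
cos θ_z = sin φ sin δ + cos φ cos δ cos H = (0.2857)(-0.3518) + (0.9583)(0.9361)(0.7071) = 0.5338.
Top-of-atmosphere irradiance = S₀ (d̄/d)² cos θ_z = 1362 × 1.0258 × 0.5338 = 745.79 W/m².

746 W/m²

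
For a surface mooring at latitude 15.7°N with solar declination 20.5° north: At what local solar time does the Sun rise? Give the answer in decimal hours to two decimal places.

The sunset hour angle satisfies cos H_s = −tan φ tan δ = -0.1051, giving H_s = 96.03°.
Sunrise is at 12 − H_s/15 = 12 − 6.402 = 5.598 h local solar time.

5.60 h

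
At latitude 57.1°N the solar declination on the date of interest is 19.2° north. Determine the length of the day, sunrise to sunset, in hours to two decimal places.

−tan φ tan δ = −(1.5458)(0.3482) = -0.5382; H_s = arccos(-0.5382) = 122.56°.
Day length = 2 H_s / 15° h⁻¹ = 245.12° / 15 = 16.341 h.

16.34 hours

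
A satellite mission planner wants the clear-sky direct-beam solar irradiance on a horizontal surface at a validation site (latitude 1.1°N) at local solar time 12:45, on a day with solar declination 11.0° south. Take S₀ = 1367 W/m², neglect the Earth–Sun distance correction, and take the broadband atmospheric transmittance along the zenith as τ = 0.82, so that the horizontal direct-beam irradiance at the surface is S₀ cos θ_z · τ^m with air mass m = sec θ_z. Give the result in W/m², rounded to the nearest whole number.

Hour angle H = 15° × (12.75 − 12) = 11.25°.
cos θ_z = sin(1.1°) sin(-11.0°) + cos(1.1°) cos(-11.0°) cos(11.25°) = -0.0037 + 0.9626 = 0.9589.
Air mass m = 1/cos θ_z = 1/0.9589 = 1.043; τ^m = 0.82^1.043 = 0.8130.
Surface direct beam = 1367 × 0.9589 × 0.8130 = 1065.69 W/m².

1066 W/m²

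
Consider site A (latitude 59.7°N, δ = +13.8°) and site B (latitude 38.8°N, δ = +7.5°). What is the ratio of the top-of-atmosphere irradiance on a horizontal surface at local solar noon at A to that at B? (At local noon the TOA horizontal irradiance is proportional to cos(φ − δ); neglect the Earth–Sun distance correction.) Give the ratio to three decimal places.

0.814

A: cos θ_z = cos(59.7° − (13.8°)) = 0.6959.
B: cos θ_z = cos(38.8° − (7.5°)) = 0.8545.
Ratio A/B = 0.6959 / 0.8545 = 0.8144.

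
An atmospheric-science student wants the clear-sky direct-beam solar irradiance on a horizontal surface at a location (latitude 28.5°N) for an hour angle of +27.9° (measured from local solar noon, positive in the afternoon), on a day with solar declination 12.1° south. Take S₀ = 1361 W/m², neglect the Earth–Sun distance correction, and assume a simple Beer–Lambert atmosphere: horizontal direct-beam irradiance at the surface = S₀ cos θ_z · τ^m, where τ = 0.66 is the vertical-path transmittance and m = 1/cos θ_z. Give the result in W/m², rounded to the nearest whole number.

478 W/m²

cos θ_z = sin(28.5°) sin(-12.1°) + cos(28.5°) cos(-12.1°) cos(27.90°) = -0.1000 + 0.7594 = 0.6594.
Air mass m = 1/cos θ_z = 1/0.6594 = 1.517; τ^m = 0.66^1.517 = 0.5324.
Surface direct beam = 1361 × 0.6594 × 0.5324 = 477.80 W/m².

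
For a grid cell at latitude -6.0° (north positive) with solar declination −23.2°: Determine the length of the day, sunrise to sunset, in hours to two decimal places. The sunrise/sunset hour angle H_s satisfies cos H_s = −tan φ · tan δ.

12.34 hours

The sunset hour angle satisfies cos H_s = −tan φ tan δ = -0.0450, giving H_s = 92.58°.
Day length = 2 H_s / 15° h⁻¹ = 185.16° / 15 = 12.344 h.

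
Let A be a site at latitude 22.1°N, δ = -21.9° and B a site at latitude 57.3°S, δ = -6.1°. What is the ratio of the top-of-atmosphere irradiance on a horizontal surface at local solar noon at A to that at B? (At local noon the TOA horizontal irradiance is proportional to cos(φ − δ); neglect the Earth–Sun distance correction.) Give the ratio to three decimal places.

A: cos θ_z = cos(22.1° − (-21.9°)) = 0.7193.
B: cos θ_z = cos(-57.3° − (-6.1°)) = 0.6266.
Ratio A/B = 0.7193 / 0.6266 = 1.1479.

1.148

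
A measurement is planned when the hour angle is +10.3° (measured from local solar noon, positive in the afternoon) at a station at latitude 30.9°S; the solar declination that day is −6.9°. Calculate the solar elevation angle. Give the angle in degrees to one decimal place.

With φ = -30.9°, δ = -6.9°, H = 10.30°: sin φ sin δ = 0.0617, cos φ cos δ cos H = 0.8381, so cos θ_z = 0.8998.
θ_z = arccos(0.8998) = 25.87°, so the elevation is 90° − 25.87° = 64.13°.

64.1°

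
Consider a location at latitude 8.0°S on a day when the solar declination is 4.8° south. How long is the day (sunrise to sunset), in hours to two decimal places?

12.09 hours

cos H_s = −tan(-8.0°) · tan(-4.8°) = -0.0118, so H_s = arccos(-0.0118) = 90.68°.
Day length = 2 H_s / 15° h⁻¹ = 181.36° / 15 = 12.091 h.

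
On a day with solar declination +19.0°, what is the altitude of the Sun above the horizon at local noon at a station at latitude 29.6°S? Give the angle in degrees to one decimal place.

At local solar noon the hour angle is zero, so the elevation is 90° − |φ − δ| = 90° − |-29.6° − (19.0°)| = 90° − 48.6° = 41.4°.

41.4°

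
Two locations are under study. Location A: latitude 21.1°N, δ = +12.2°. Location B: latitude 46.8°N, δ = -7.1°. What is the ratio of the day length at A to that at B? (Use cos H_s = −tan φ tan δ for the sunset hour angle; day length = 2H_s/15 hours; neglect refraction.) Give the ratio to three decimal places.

A: H_s = arccos(−tan 21.1° · tan 12.2°) = 94.79°, so 2H_s/15 = 12.6387 h.
B: H_s = arccos(−tan 46.8° · tan -7.1°) = 82.38°, so 2H_s/15 = 10.9840 h.
Ratio A/B = 12.6387 / 10.9840 = 1.1506.

1.151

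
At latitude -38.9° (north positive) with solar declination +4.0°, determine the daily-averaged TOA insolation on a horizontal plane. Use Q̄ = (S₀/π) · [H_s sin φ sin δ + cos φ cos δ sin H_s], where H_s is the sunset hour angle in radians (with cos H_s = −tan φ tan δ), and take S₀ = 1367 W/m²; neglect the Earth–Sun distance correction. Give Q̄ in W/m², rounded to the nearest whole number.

308 W/m²

cos H_s = −tan(-38.9°) · tan(4.0°) = 0.0564, so H_s = arccos(0.0564) = 86.77°. In radians, H_s = 1.5144.
H_s sin φ sin δ = 1.5144 × -0.6280 × 0.0698 = -0.0664.
cos φ cos δ sin H_s = 0.7782 × 0.9976 × 0.9984 = 0.7751.
Q̄ = (1367/π) × (-0.0664 + 0.7751) = 435.13 × 0.7087 = 308.38 W/m².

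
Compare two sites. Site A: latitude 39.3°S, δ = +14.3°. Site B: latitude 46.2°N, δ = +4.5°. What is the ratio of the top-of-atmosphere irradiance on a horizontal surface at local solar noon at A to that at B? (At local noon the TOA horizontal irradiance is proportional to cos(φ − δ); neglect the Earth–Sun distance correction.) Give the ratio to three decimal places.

0.795

A: cos θ_z = cos(-39.3° − (14.3°)) = 0.5934.
B: cos θ_z = cos(46.2° − (4.5°)) = 0.7466.
Ratio A/B = 0.5934 / 0.7466 = 0.7948.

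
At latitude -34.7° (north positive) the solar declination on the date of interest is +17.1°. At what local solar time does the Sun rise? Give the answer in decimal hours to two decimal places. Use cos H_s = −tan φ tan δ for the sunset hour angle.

The sunset hour angle satisfies cos H_s = −tan φ tan δ = 0.2130, giving H_s = 77.70°.
Sunrise is at 12 − H_s/15 = 12 − 5.180 = 6.820 h local solar time.

6.82 h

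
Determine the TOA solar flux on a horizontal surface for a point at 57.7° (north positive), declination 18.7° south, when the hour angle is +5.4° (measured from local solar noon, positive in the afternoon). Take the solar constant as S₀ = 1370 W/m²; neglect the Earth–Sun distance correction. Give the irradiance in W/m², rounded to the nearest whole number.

319 W/m²

cos θ_z = sin φ sin δ + cos φ cos δ cos H = (0.8453)(-0.3206) + (0.5344)(0.9472)(0.9956) = 0.2330.
Top-of-atmosphere irradiance = S₀ cos θ_z = 1370 × 0.2330 = 319.21 W/m².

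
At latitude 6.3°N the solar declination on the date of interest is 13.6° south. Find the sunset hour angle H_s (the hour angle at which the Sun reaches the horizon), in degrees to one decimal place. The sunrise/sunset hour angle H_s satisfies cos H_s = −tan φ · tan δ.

cos H_s = −tan(6.3°) · tan(-13.6°) = 0.0267, so H_s = arccos(0.0267) = 88.47°.

88.5°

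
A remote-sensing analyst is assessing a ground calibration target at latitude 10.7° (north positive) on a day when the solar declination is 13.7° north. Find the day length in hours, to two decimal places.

12.35 hours

cos H_s = −tan(10.7°) · tan(13.7°) = -0.0461, so H_s = arccos(-0.0461) = 92.64°.
Day length = 2 H_s / 15° h⁻¹ = 185.28° / 15 = 12.352 h.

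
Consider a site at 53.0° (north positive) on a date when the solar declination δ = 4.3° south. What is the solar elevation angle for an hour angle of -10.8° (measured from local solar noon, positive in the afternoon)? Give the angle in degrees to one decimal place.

cos θ_z = sin φ sin δ + cos φ cos δ cos H = (0.7986)(-0.0750) + (0.6018)(0.9972)(0.9823) = 0.5296.
θ_z = arccos(0.5296) = 58.02°, so the elevation is 90° − 58.02° = 31.98°.

32.0°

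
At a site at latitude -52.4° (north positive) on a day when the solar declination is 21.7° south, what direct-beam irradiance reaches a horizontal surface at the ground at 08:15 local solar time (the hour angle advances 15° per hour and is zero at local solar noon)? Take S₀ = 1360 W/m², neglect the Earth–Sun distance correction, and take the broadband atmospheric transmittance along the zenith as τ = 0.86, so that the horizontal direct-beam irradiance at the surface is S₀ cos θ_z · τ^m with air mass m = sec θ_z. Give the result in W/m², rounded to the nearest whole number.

645 W/m²

Hour angle H = 15° × (8.25 − 12) = -56.25°.
With φ = -52.4°, δ = -21.7°, H = -56.25°: sin φ sin δ = 0.2929, cos φ cos δ cos H = 0.3150, so cos θ_z = 0.6079.
Air mass m = 1/cos θ_z = 1/0.6079 = 1.645; τ^m = 0.86^1.645 = 0.7803.
Surface direct beam = 1360 × 0.6079 × 0.7803 = 645.11 W/m².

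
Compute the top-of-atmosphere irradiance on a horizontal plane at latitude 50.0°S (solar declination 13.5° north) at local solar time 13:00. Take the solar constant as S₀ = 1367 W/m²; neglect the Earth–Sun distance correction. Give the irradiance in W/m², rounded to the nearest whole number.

581 W/m²

Hour angle H = 15° × (13 − 12) = 15.00°.
With φ = -50.0°, δ = 13.5°, H = 15.00°: sin φ sin δ = -0.1788, cos φ cos δ cos H = 0.6037, so cos θ_z = 0.4249.
Top-of-atmosphere irradiance = S₀ cos θ_z = 1367 × 0.4249 = 580.84 W/m².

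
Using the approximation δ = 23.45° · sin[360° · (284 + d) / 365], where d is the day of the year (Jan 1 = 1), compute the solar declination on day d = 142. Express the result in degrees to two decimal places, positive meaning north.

360 × (284 + 142) / 365 = 420.164°; sin(420.164°) = 0.8675.
δ = 23.45 × 0.8675 = 20.343° ≈ +20.34°.

+20.34°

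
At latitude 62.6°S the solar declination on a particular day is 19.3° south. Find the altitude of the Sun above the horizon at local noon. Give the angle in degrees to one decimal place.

At local solar noon the hour angle is zero, so the elevation is 90° − |φ − δ| = 90° − |-62.6° − (-19.3°)| = 90° − 43.3° = 46.7°.

46.7°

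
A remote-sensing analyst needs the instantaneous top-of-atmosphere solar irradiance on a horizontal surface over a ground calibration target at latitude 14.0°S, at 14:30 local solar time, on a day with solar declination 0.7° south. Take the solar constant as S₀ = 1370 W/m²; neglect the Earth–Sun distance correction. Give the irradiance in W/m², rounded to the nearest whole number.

1059 W/m²

Hour angle H = 15° × (14.5 − 12) = 37.50°.
cos θ_z = sin φ sin δ + cos φ cos δ cos H = (-0.2419)(-0.0122) + (0.9703)(0.9999)(0.7934) = 0.7727.
Top-of-atmosphere irradiance = S₀ cos θ_z = 1370 × 0.7727 = 1058.60 W/m².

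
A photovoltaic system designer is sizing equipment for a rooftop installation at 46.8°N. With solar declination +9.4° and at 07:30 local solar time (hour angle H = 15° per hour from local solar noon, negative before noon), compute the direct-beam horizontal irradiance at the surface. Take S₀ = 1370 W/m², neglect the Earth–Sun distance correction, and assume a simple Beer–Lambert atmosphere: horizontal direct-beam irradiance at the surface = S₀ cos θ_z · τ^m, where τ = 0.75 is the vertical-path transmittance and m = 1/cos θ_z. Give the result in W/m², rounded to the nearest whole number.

Hour angle H = 15° × (7.5 − 12) = -67.50°.
With φ = 46.8°, δ = 9.4°, H = -67.50°: sin φ sin δ = 0.1191, cos φ cos δ cos H = 0.2584, so cos θ_z = 0.3775.
Air mass m = 1/cos θ_z = 1/0.3775 = 2.649; τ^m = 0.75^2.649 = 0.4667.
Surface direct beam = 1370 × 0.3775 × 0.4667 = 241.37 W/m².

241 W/m²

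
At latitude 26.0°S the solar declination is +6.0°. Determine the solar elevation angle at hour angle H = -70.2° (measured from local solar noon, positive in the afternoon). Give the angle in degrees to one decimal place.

14.9°

With φ = -26.0°, δ = 6.0°, H = -70.20°: sin φ sin δ = -0.0458, cos φ cos δ cos H = 0.3028, so cos θ_z = 0.2570.
θ_z = arccos(0.2570) = 75.11°, so the elevation is 90° − 75.11° = 14.89°.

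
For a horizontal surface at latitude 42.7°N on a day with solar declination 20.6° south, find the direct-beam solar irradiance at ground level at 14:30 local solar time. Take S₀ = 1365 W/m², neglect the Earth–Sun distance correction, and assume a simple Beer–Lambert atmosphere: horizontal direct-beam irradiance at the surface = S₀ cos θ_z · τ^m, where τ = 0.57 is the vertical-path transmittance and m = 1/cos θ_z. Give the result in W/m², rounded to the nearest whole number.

Hour angle H = 15° × (14.5 − 12) = 37.50°.
cos θ_z = sin φ sin δ + cos φ cos δ cos H = (0.6782)(-0.3518) + (0.7349)(0.9361)(0.7934) = 0.3072.
Air mass m = 1/cos θ_z = 1/0.3072 = 3.255; τ^m = 0.57^3.255 = 0.1605.
Surface direct beam = 1365 × 0.3072 × 0.1605 = 67.30 W/m².

67 W/m²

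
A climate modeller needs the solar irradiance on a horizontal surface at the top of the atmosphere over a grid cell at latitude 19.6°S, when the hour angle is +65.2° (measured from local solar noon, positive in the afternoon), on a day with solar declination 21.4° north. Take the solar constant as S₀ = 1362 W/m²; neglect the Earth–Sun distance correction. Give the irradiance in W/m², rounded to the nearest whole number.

With φ = -19.6°, δ = 21.4°, H = 65.20°: sin φ sin δ = -0.1224, cos φ cos δ cos H = 0.3679, so cos θ_z = 0.2455.
Top-of-atmosphere irradiance = S₀ cos θ_z = 1362 × 0.2455 = 334.37 W/m².

334 W/m²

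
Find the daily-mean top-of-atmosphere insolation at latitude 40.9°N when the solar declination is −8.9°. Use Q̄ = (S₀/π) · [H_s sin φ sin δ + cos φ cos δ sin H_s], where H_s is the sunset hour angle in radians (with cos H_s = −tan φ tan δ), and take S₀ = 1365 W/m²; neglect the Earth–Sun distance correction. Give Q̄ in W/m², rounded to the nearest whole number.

The sunset hour angle satisfies cos H_s = −tan φ tan δ = 0.1356, giving H_s = 82.21°. In radians, H_s = 1.4348.
H_s sin φ sin δ = 1.4348 × 0.6547 × -0.1547 = -0.1453.
cos φ cos δ sin H_s = 0.7559 × 0.9880 × 0.9908 = 0.7400.
Q̄ = (1365/π) × (-0.1453 + 0.7400) = 434.49 × 0.5947 = 258.39 W/m².

258 W/m²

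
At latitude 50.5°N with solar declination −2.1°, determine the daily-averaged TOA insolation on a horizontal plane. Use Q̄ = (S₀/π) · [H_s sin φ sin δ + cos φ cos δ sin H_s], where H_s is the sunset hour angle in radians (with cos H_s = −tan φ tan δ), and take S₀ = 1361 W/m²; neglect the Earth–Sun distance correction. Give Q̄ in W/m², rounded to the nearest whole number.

cos H_s = −tan(50.5°) · tan(-2.1°) = 0.0445, so H_s = arccos(0.0445) = 87.45°. In radians, H_s = 1.5263.
H_s sin φ sin δ = 1.5263 × 0.7716 × -0.0366 = -0.0431.
cos φ cos δ sin H_s = 0.6361 × 0.9993 × 0.9990 = 0.6350.
Q̄ = (1361/π) × (-0.0431 + 0.6350) = 433.22 × 0.5919 = 256.42 W/m².

256 W/m²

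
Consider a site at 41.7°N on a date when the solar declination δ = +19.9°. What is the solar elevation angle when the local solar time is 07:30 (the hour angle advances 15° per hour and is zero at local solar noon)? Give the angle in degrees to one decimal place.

29.7°

Hour angle H = 15° × (7.5 − 12) = -67.50°.
cos θ_z = sin φ sin δ + cos φ cos δ cos H = (0.6652)(0.3404) + (0.7466)(0.9403)(0.3827) = 0.4951.
θ_z = arccos(0.4951) = 60.32°, so the elevation is 90° − 60.32° = 29.68°.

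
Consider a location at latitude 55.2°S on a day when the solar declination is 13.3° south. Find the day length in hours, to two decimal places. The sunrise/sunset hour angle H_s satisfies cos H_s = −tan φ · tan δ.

cos H_s = −tan(-55.2°) · tan(-13.3°) = -0.3401, so H_s = arccos(-0.3401) = 109.88°.
Day length = 2 H_s / 15° h⁻¹ = 219.76° / 15 = 14.651 h.

14.65 hours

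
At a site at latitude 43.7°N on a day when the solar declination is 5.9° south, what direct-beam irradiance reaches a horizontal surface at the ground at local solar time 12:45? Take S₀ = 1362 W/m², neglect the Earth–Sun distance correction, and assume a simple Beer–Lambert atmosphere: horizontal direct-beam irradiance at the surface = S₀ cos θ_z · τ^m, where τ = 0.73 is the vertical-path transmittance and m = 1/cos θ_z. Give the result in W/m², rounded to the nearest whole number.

526 W/m²

Hour angle H = 15° × (12.75 − 12) = 11.25°.
With φ = 43.7°, δ = -5.9°, H = 11.25°: sin φ sin δ = -0.0710, cos φ cos δ cos H = 0.7053, so cos θ_z = 0.6343.
Air mass m = 1/cos θ_z = 1/0.6343 = 1.577; τ^m = 0.73^1.577 = 0.6088.
Surface direct beam = 1362 × 0.6343 × 0.6088 = 525.95 W/m².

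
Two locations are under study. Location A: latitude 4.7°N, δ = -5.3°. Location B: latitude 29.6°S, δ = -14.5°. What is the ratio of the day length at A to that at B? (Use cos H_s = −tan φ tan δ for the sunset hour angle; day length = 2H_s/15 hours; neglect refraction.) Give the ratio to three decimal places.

A: H_s = arccos(−tan 4.7° · tan -5.3°) = 89.56°, so 2H_s/15 = 11.9413 h.
B: H_s = arccos(−tan -29.6° · tan -14.5°) = 98.45°, so 2H_s/15 = 13.1267 h.
Ratio A/B = 11.9413 / 13.1267 = 0.9097.

0.910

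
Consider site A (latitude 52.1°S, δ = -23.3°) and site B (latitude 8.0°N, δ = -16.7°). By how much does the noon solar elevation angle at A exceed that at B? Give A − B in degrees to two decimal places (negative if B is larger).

-4.10°

A: 90° − |-52.1 − (-23.3)| = 61.20°.
B: 90° − |8.0 − (-16.7)| = 65.30°.
A − B = 61.20 − 65.30 = -4.10°.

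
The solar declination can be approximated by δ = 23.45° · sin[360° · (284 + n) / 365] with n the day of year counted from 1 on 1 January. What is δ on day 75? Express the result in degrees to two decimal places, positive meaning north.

-2.42°

360 × (284 + 75) / 365 = 354.082°; sin(354.082°) = -0.1031.
δ = 23.45 × -0.1031 = -2.418° ≈ -2.42°.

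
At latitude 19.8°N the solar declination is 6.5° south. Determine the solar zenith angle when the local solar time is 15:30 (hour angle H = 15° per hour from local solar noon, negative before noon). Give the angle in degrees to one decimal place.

57.9°

Hour angle H = 15° × (15.5 − 12) = 52.50°.
cos θ_z = sin(19.8°) sin(-6.5°) + cos(19.8°) cos(-6.5°) cos(52.50°) = -0.0383 + 0.5691 = 0.5308.
θ_z = arccos(0.5308) = 57.94°.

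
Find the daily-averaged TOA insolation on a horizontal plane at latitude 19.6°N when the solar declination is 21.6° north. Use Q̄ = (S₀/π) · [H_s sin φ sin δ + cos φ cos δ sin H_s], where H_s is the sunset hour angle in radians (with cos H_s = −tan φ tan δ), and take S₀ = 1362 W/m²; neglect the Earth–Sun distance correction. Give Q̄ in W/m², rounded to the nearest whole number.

468 W/m²

The sunset hour angle satisfies cos H_s = −tan φ tan δ = -0.1410, giving H_s = 98.11°. In radians, H_s = 1.7123.
H_s sin φ sin δ = 1.7123 × 0.3355 × 0.3681 = 0.2115.
cos φ cos δ sin H_s = 0.9421 × 0.9298 × 0.9900 = 0.8672.
Q̄ = (1362/π) × (0.2115 + 0.8672) = 433.54 × 1.0787 = 467.66 W/m².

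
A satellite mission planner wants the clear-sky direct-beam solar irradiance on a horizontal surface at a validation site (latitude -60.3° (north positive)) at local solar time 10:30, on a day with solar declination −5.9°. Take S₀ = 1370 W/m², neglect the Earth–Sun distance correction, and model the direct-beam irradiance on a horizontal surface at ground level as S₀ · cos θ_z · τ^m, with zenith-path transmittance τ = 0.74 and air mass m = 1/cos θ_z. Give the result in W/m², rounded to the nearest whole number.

429 W/m²

Hour angle H = 15° × (10.5 − 12) = -22.50°.
cos θ_z = sin φ sin δ + cos φ cos δ cos H = (-0.8686)(-0.1028) + (0.4955)(0.9947)(0.9239) = 0.5447.
Air mass m = 1/cos θ_z = 1/0.5447 = 1.836; τ^m = 0.74^1.836 = 0.5753.
Surface direct beam = 1370 × 0.5447 × 0.5753 = 429.31 W/m².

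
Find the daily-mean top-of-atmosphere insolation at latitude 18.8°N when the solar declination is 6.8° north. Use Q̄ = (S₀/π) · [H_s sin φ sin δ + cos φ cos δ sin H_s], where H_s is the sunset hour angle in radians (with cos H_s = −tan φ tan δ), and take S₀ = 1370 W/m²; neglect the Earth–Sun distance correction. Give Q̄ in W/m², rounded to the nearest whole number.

436 W/m²

cos H_s = −tan(18.8°) · tan(6.8°) = -0.0406, so H_s = arccos(-0.0406) = 92.33°. In radians, H_s = 1.6115.
H_s sin φ sin δ = 1.6115 × 0.3223 × 0.1184 = 0.0615.
cos φ cos δ sin H_s = 0.9466 × 0.9930 × 0.9992 = 0.9392.
Q̄ = (1370/π) × (0.0615 + 0.9392) = 436.08 × 1.0007 = 436.39 W/m².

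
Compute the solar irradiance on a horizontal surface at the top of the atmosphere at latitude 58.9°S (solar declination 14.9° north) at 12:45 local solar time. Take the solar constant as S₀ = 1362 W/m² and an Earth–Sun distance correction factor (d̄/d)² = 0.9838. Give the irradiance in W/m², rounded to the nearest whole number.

361 W/m²

Hour angle H = 15° × (12.75 − 12) = 11.25°.
cos θ_z = sin(-58.9°) sin(14.9°) + cos(-58.9°) cos(14.9°) cos(11.25°) = -0.2202 + 0.4896 = 0.2694.
Top-of-atmosphere irradiance = S₀ (d̄/d)² cos θ_z = 1362 × 0.9838 × 0.2694 = 360.98 W/m².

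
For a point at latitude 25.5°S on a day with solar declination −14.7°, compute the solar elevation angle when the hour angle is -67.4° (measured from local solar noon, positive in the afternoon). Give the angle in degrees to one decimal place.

26.4°

With φ = -25.5°, δ = -14.7°, H = -67.40°: sin φ sin δ = 0.1092, cos φ cos δ cos H = 0.3355, so cos θ_z = 0.4447.
θ_z = arccos(0.4447) = 63.60°, so the elevation is 90° − 63.60° = 26.40°.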